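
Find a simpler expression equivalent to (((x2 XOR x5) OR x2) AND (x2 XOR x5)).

By absorption (E AND (E OR v) = E):
= (x2 XOR x5)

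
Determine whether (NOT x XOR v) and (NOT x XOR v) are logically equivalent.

Yes, they are equivalent — the two output columns agree on all 4 assignments:
x | v | Expression 1 | Expression 2
-----------------------------------
0 | 0 | 1 | 1
0 | 1 | 0 | 0
1 | 0 | 0 | 0
1 | 1 | 1 | 1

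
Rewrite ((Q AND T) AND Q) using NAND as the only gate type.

((((Q NAND T) NAND (Q NAND T)) NAND Q) NAND (((Q NAND T) NAND (Q NAND T)) NAND Q))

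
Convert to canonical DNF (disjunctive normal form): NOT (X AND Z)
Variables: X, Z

(NOT X AND NOT Z) OR (NOT X AND Z) OR (X AND NOT Z)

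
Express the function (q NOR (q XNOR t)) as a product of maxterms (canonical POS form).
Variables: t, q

ΠM(0, 1, 3) = (t OR q) AND (t OR NOT q) AND (NOT t OR NOT q)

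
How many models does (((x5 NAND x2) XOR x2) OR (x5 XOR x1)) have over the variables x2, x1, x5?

Satisfying assignments: (0,0,0), (0,0,1), (0,1,0), (0,1,1), (1,0,1), (1,1,0), (1,1,1)
Count: 7 out of 8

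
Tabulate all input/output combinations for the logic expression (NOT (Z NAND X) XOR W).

W | Z | X | Output
------------------
0 | 0 | 0 | 0
0 | 0 | 1 | 0
0 | 1 | 0 | 0
0 | 1 | 1 | 1
1 | 0 | 0 | 1
1 | 0 | 1 | 1
1 | 1 | 0 | 1
1 | 1 | 1 | 0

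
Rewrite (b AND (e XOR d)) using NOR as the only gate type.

((b NOR b) NOR (((((e NOR d) NOR (e NOR d)) NOR ((e NOR d) NOR (e NOR d))) NOR ((((e NOR e) NOR (d NOR d)) NOR ((e NOR e) NOR (d NOR d))) NOR (((e NOR e) NOR (d NOR d)) NOR ((e NOR e) NOR (d NOR d))))) NOR ((((e NOR d) NOR (e NOR d)) NOR ((e NOR d) NOR (e NOR d))) NOR ((((e NOR e) NOR (d NOR d)) NOR ((e NOR e) NOR (d NOR d))) NOR (((e NOR e) NOR (d NOR d)) NOR ((e NOR e) NOR (d NOR d)))))))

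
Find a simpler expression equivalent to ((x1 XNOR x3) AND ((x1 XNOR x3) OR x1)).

By absorption (E AND (E OR v) = E):
= (x1 XNOR x3)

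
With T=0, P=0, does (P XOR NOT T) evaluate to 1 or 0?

Substituting: (0 XOR NOT 0)
= 1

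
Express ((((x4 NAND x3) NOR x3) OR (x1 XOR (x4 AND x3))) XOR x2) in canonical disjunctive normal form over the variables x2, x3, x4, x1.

(NOT x2 AND NOT x3 AND NOT x4 AND x1) OR (NOT x2 AND NOT x3 AND x4 AND x1) OR (NOT x2 AND x3 AND NOT x4 AND x1) OR (NOT x2 AND x3 AND x4 AND NOT x1) OR (x2 AND NOT x3 AND NOT x4 AND NOT x1) OR (x2 AND NOT x3 AND x4 AND NOT x1) OR (x2 AND x3 AND NOT x4 AND NOT x1) OR (x2 AND x3 AND x4 AND x1)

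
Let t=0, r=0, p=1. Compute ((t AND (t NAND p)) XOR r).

Substituting: ((0 AND (0 NAND 1)) XOR 0)
= 0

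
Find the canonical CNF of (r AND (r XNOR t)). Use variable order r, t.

(r OR t) AND (r OR NOT t) AND (NOT r OR t)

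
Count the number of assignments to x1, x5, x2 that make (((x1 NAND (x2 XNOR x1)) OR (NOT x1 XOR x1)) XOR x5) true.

Satisfying assignments: (0,0,0), (0,0,1), (1,0,0), (1,0,1)
Count: 4 out of 8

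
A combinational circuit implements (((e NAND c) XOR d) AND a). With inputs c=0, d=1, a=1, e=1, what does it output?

Substituting: (((1 NAND 0) XOR 1) AND 1)
= 0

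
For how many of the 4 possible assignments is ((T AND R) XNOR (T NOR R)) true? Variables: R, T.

Satisfying assignments: (0,1), (1,0)
Count: 2 out of 4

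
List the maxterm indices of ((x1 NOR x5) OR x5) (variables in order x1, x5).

ΠM(2) = (NOT x1 OR x5)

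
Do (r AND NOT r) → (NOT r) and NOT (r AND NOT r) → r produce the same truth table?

No, Inverse is not equivalent to original (counterexample: p=0, r=0)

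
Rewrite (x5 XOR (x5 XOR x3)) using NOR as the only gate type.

((((x5 NOR ((((x5 NOR x3) NOR (x5 NOR x3)) NOR ((x5 NOR x3) NOR (x5 NOR x3))) NOR ((((x5 NOR x5) NOR (x3 NOR x3)) NOR ((x5 NOR x5) NOR (x3 NOR x3))) NOR (((x5 NOR x5) NOR (x3 NOR x3)) NOR ((x5 NOR x5) NOR (x3 NOR x3)))))) NOR (x5 NOR ((((x5 NOR x3) NOR (x5 NOR x3)) NOR ((x5 NOR x3) NOR (x5 NOR x3))) NOR ((((x5 NOR x5) NOR (x3 NOR x3)) NOR ((x5 NOR x5) NOR (x3 NOR x3))) NOR (((x5 NOR x5) NOR (x3 NOR x3)) NOR ((x5 NOR x5) NOR (x3 NOR x3))))))) NOR ((x5 NOR ((((x5 NOR x3) NOR (x5 NOR x3)) NOR ((x5 NOR x3) NOR (x5 NOR x3))) NOR ((((x5 NOR x5) NOR (x3 NOR x3)) NOR ((x5 NOR x5) NOR (x3 NOR x3))) NOR (((x5 NOR x5) NOR (x3 NOR x3)) NOR ((x5 NOR x5) NOR (x3 NOR x3)))))) NOR (x5 NOR ((((x5 NOR x3) NOR (x5 NOR x3)) NOR ((x5 NOR x3) NOR (x5 NOR x3))) NOR ((((x5 NOR x5) NOR (x3 NOR x3)) NOR ((x5 NOR x5) NOR (x3 NOR x3))) NOR (((x5 NOR x5) NOR (x3 NOR x3)) NOR ((x5 NOR x5) NOR (x3 NOR x3)))))))) NOR ((((x5 NOR x5) NOR (((((x5 NOR x3) NOR (x5 NOR x3)) NOR ((x5 NOR x3) NOR (x5 NOR x3))) NOR ((((x5 NOR x5) NOR (x3 NOR x3)) NOR ((x5 NOR x5) NOR (x3 NOR x3))) NOR (((x5 NOR x5) NOR (x3 NOR x3)) NOR ((x5 NOR x5) NOR (x3 NOR x3))))) NOR ((((x5 NOR x3) NOR (x5 NOR x3)) NOR ((x5 NOR x3) NOR (x5 NOR x3))) NOR ((((x5 NOR x5) NOR (x3 NOR x3)) NOR ((x5 NOR x5) NOR (x3 NOR x3))) NOR (((x5 NOR x5) NOR (x3 NOR x3)) NOR ((x5 NOR x5) NOR (x3 NOR x3))))))) NOR ((x5 NOR x5) NOR (((((x5 NOR x3) NOR (x5 NOR x3)) NOR ((x5 NOR x3) NOR (x5 NOR x3))) NOR ((((x5 NOR x5) NOR (x3 NOR x3)) NOR ((x5 NOR x5) NOR (x3 NOR x3))) NOR (((x5 NOR x5) NOR (x3 NOR x3)) NOR ((x5 NOR x5) NOR (x3 NOR x3))))) NOR ((((x5 NOR x3) NOR (x5 NOR x3)) NOR ((x5 NOR x3) NOR (x5 NOR x3))) NOR ((((x5 NOR x5) NOR (x3 NOR x3)) NOR ((x5 NOR x5) NOR (x3 NOR x3))) NOR (((x5 NOR x5) NOR (x3 NOR x3)) NOR ((x5 NOR x5) NOR (x3 NOR x3)))))))) NOR (((x5 NOR x5) NOR (((((x5 NOR x3) NOR (x5 NOR x3)) NOR ((x5 NOR x3) NOR (x5 NOR x3))) NOR ((((x5 NOR x5) NOR (x3 NOR x3)) NOR ((x5 NOR x5) NOR (x3 NOR x3))) NOR (((x5 NOR x5) NOR (x3 NOR x3)) NOR ((x5 NOR x5) NOR (x3 NOR x3))))) NOR ((((x5 NOR x3) NOR (x5 NOR x3)) NOR ((x5 NOR x3) NOR (x5 NOR x3))) NOR ((((x5 NOR x5) NOR (x3 NOR x3)) NOR ((x5 NOR x5) NOR (x3 NOR x3))) NOR (((x5 NOR x5) NOR (x3 NOR x3)) NOR ((x5 NOR x5) NOR (x3 NOR x3))))))) NOR ((x5 NOR x5) NOR (((((x5 NOR x3) NOR (x5 NOR x3)) NOR ((x5 NOR x3) NOR (x5 NOR x3))) NOR ((((x5 NOR x5) NOR (x3 NOR x3)) NOR ((x5 NOR x5) NOR (x3 NOR x3))) NOR (((x5 NOR x5) NOR (x3 NOR x3)) NOR ((x5 NOR x5) NOR (x3 NOR x3))))) NOR ((((x5 NOR x3) NOR (x5 NOR x3)) NOR ((x5 NOR x3) NOR (x5 NOR x3))) NOR ((((x5 NOR x5) NOR (x3 NOR x3)) NOR ((x5 NOR x5) NOR (x3 NOR x3))) NOR (((x5 NOR x5) NOR (x3 NOR x3)) NOR ((x5 NOR x5) NOR (x3 NOR x3))))))))))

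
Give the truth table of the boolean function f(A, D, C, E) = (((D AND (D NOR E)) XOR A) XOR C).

A | D | C | E | Output
----------------------
0 | 0 | 0 | 0 | 0
0 | 0 | 0 | 1 | 0
0 | 0 | 1 | 0 | 1
0 | 0 | 1 | 1 | 1
0 | 1 | 0 | 0 | 0
0 | 1 | 0 | 1 | 0
0 | 1 | 1 | 0 | 1
0 | 1 | 1 | 1 | 1
1 | 0 | 0 | 0 | 1
1 | 0 | 0 | 1 | 1
1 | 0 | 1 | 0 | 0
1 | 0 | 1 | 1 | 0
1 | 1 | 0 | 0 | 1
1 | 1 | 0 | 1 | 1
1 | 1 | 1 | 0 | 0
1 | 1 | 1 | 1 | 0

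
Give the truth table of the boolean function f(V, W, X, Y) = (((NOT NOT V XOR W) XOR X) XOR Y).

V | W | X | Y | Output
----------------------
0 | 0 | 0 | 0 | 0
0 | 0 | 0 | 1 | 1
0 | 0 | 1 | 0 | 1
0 | 0 | 1 | 1 | 0
0 | 1 | 0 | 0 | 1
0 | 1 | 0 | 1 | 0
0 | 1 | 1 | 0 | 0
0 | 1 | 1 | 1 | 1
1 | 0 | 0 | 0 | 1
1 | 0 | 0 | 1 | 0
1 | 0 | 1 | 0 | 0
1 | 0 | 1 | 1 | 1
1 | 1 | 0 | 0 | 0
1 | 1 | 0 | 1 | 1
1 | 1 | 1 | 0 | 1
1 | 1 | 1 | 1 | 0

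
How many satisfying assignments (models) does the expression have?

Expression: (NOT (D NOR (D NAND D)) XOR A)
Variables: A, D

Satisfying assignments: (0,0), (0,1)
Count: 2 out of 4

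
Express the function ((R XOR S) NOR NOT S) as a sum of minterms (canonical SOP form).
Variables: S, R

Σm(3) = (S AND R)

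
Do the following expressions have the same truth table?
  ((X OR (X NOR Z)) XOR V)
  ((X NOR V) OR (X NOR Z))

No. Counterexample: with Z=0, X=0, V=1, Expression 1 = 0 but Expression 2 = 1.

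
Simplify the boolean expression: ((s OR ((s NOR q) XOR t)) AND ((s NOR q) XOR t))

By absorption (E AND (E OR v) = E):
= ((s NOR q) XOR t)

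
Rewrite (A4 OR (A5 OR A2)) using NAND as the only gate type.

((A4 NAND A4) NAND (((A5 NAND A5) NAND (A2 NAND A2)) NAND ((A5 NAND A5) NAND (A2 NAND A2))))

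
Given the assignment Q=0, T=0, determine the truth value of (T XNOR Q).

Substituting: (0 XNOR 0)
= 1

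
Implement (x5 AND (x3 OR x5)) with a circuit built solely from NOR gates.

((x5 NOR x5) NOR (((x3 NOR x5) NOR (x3 NOR x5)) NOR ((x3 NOR x5) NOR (x3 NOR x5))))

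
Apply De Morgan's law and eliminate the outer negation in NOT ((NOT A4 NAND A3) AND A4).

NOT (NOT A4 NAND A3) OR NOT A4
De Morgan's: NOT(AND of terms) = OR of negations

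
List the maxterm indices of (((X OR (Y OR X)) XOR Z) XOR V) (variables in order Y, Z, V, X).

ΠM(0, 3, 5, 6, 10, 11, 12, 13) = (Y OR Z OR V OR X) AND (Y OR Z OR NOT V OR NOT X) AND (Y OR NOT Z OR V OR NOT X) AND (Y OR NOT Z OR NOT V OR X) AND (NOT Y OR Z OR NOT V OR X) AND (NOT Y OR Z OR NOT V OR NOT X) AND (NOT Y OR NOT Z OR V OR X) AND (NOT Y OR NOT Z OR V OR NOT X)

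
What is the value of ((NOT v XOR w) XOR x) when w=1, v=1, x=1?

Substituting: ((NOT 1 XOR 1) XOR 1)
= 0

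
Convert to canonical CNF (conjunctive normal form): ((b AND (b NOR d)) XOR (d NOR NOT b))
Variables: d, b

(d OR b) AND (NOT d OR b) AND (NOT d OR NOT b)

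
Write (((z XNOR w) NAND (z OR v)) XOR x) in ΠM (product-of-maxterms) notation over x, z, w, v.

ΠM(1, 6, 7, 8, 10, 11, 12, 13) = (x OR z OR w OR NOT v) AND (x OR NOT z OR NOT w OR v) AND (x OR NOT z OR NOT w OR NOT v) AND (NOT x OR z OR w OR v) AND (NOT x OR z OR NOT w OR v) AND (NOT x OR z OR NOT w OR NOT v) AND (NOT x OR NOT z OR w OR v) AND (NOT x OR NOT z OR w OR NOT v)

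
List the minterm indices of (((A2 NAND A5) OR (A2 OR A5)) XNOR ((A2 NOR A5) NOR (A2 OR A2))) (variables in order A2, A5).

Σm(1) = (NOT A2 AND A5)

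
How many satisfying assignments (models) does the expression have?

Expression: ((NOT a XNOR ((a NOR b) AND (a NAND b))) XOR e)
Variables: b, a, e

Satisfying assignments: (0,0,0), (0,1,0), (1,0,1), (1,1,0)
Count: 4 out of 8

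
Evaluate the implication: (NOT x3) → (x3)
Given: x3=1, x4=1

Antecedent (NOT x3) = 0; consequent (x3) = 1.
0 → 1 = 1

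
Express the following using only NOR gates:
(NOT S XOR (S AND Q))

(((((S NOR S) NOR ((S NOR S) NOR (Q NOR Q))) NOR ((S NOR S) NOR ((S NOR S) NOR (Q NOR Q)))) NOR (((S NOR S) NOR ((S NOR S) NOR (Q NOR Q))) NOR ((S NOR S) NOR ((S NOR S) NOR (Q NOR Q))))) NOR (((((S NOR S) NOR (S NOR S)) NOR (((S NOR S) NOR (Q NOR Q)) NOR ((S NOR S) NOR (Q NOR Q)))) NOR (((S NOR S) NOR (S NOR S)) NOR (((S NOR S) NOR (Q NOR Q)) NOR ((S NOR S) NOR (Q NOR Q))))) NOR ((((S NOR S) NOR (S NOR S)) NOR (((S NOR S) NOR (Q NOR Q)) NOR ((S NOR S) NOR (Q NOR Q)))) NOR (((S NOR S) NOR (S NOR S)) NOR (((S NOR S) NOR (Q NOR Q)) NOR ((S NOR S) NOR (Q NOR Q)))))))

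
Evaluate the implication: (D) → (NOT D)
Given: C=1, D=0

Antecedent (D) = 0; consequent (NOT D) = 1.
0 → 1 = 1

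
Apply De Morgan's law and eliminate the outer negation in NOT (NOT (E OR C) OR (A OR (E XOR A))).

(E OR C) AND NOT (A OR (E XOR A))
De Morgan's: NOT(OR of terms) = AND of negations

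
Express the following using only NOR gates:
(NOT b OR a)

(((b NOR b) NOR a) NOR ((b NOR b) NOR a))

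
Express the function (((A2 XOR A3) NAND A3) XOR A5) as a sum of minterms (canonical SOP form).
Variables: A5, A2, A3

Σm(0, 2, 3, 5) = (NOT A5 AND NOT A2 AND NOT A3) OR (NOT A5 AND A2 AND NOT A3) OR (NOT A5 AND A2 AND A3) OR (A5 AND NOT A2 AND A3)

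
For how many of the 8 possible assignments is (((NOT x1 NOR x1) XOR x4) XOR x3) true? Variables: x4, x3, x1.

Satisfying assignments: (0,1,0), (0,1,1), (1,0,0), (1,0,1)
Count: 4 out of 8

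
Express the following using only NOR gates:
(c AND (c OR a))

((c NOR c) NOR (((c NOR a) NOR (c NOR a)) NOR ((c NOR a) NOR (c NOR a))))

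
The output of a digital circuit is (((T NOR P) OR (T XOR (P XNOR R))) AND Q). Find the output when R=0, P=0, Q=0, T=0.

Substituting: (((0 NOR 0) OR (0 XOR (0 XNOR 0))) AND 0)
= 0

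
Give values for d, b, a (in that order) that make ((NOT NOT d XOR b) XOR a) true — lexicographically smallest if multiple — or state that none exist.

d=0, b=0, a=1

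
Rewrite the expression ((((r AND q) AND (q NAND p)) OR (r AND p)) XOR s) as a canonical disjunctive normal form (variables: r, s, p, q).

(NOT r AND s AND NOT p AND NOT q) OR (NOT r AND s AND NOT p AND q) OR (NOT r AND s AND p AND NOT q) OR (NOT r AND s AND p AND q) OR (r AND NOT s AND NOT p AND q) OR (r AND NOT s AND p AND NOT q) OR (r AND NOT s AND p AND q) OR (r AND s AND NOT p AND NOT q)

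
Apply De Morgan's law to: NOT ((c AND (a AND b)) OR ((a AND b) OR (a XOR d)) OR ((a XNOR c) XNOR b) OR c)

NOT (c AND (a AND b)) AND NOT ((a AND b) OR (a XOR d)) AND NOT ((a XNOR c) XNOR b) AND NOT c
De Morgan's: NOT(OR of terms) = AND of negations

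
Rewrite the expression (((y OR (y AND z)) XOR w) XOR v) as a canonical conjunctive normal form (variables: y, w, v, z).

(y OR w OR v OR z) AND (y OR w OR v OR NOT z) AND (y OR NOT w OR NOT v OR z) AND (y OR NOT w OR NOT v OR NOT z) AND (NOT y OR w OR NOT v OR z) AND (NOT y OR w OR NOT v OR NOT z) AND (NOT y OR NOT w OR v OR z) AND (NOT y OR NOT w OR v OR NOT z)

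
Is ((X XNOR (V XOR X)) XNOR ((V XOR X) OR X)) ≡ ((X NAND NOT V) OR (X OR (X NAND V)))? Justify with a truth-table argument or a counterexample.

No. Counterexample: with V=0, X=0, Expression 1 = 0 but Expression 2 = 1.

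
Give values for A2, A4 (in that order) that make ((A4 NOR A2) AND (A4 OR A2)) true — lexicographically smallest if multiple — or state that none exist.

UNSATISFIABLE - no assignment makes this expression true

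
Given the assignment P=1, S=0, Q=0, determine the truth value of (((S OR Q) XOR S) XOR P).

Substituting: (((0 OR 0) XOR 0) XOR 1)
= 1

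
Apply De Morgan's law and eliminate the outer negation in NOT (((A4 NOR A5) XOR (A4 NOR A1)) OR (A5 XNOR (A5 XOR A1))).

NOT ((A4 NOR A5) XOR (A4 NOR A1)) AND NOT (A5 XNOR (A5 XOR A1))
De Morgan's: NOT(OR of terms) = AND of negations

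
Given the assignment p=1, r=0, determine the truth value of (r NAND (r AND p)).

Substituting: (0 NAND (0 AND 1))
= 1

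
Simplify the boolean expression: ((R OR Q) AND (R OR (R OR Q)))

By absorption (E AND (E OR v) = E):
= (R OR Q)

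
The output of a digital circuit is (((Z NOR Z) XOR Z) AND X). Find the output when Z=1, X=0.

Substituting: (((1 NOR 1) XOR 1) AND 0)
= 0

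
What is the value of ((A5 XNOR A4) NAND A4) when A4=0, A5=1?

Substituting: ((1 XNOR 0) NAND 0)
= 1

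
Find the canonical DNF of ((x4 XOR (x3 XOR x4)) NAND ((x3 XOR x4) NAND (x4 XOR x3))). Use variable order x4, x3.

(NOT x4 AND NOT x3) OR (NOT x4 AND x3) OR (x4 AND NOT x3)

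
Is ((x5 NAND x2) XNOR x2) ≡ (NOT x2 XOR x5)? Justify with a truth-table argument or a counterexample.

No. Counterexample: with x2=0, x5=0, Expression 1 = 0 but Expression 2 = 1.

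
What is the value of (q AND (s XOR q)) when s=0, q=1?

Substituting: (1 AND (0 XOR 1))
= 1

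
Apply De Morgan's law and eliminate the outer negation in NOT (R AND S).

NOT R OR NOT S
De Morgan's: NOT(AND of terms) = OR of negations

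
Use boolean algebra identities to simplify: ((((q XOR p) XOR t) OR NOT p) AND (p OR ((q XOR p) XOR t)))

By distribution ((E OR v) AND (E OR NOT v) = E):
= ((q XOR p) XOR t)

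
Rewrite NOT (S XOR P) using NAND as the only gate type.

(((S NAND (S NAND P)) NAND (P NAND (S NAND P))) NAND ((S NAND (S NAND P)) NAND (P NAND (S NAND P))))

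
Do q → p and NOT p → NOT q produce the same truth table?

Yes, Contrapositive is always equivalent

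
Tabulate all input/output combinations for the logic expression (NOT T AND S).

S | T | Output
--------------
0 | 0 | 0
0 | 1 | 0
1 | 0 | 1
1 | 1 | 0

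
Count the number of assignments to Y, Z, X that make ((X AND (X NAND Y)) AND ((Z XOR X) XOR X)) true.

Satisfying assignments: (0,1,1)
Count: 1 out of 8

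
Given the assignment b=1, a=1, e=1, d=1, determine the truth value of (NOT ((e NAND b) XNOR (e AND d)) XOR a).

Substituting: (NOT ((1 NAND 1) XNOR (1 AND 1)) XOR 1)
= 0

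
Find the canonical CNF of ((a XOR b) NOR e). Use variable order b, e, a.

(b OR e OR NOT a) AND (b OR NOT e OR a) AND (b OR NOT e OR NOT a) AND (NOT b OR e OR a) AND (NOT b OR NOT e OR a) AND (NOT b OR NOT e OR NOT a)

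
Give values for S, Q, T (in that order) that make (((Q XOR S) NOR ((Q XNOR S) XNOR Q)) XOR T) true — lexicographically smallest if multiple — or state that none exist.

S=0, Q=0, T=0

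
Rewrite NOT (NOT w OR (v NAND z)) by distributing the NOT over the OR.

w AND NOT (v NAND z)
De Morgan's: NOT(OR of terms) = AND of negations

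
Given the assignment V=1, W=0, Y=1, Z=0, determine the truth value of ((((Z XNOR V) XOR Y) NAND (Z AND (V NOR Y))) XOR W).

Substituting: ((((0 XNOR 1) XOR 1) NAND (0 AND (1 NOR 1))) XOR 0)
= 1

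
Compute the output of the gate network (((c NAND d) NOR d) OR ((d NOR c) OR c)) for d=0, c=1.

Substituting: (((1 NAND 0) NOR 0) OR ((0 NOR 1) OR 1))
= 1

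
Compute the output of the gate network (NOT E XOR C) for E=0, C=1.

Substituting: (NOT 0 XOR 1)
= 0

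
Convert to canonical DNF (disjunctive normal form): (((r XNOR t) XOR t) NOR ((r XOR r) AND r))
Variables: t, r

(NOT t AND r) OR (t AND r)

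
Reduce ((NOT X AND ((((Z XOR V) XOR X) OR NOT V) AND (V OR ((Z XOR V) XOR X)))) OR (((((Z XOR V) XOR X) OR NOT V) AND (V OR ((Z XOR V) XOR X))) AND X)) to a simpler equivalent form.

By distribution ((E AND v) OR (E AND NOT v) = E) then distribution ((E OR v) AND (E OR NOT v) = E):
= ((Z XOR V) XOR X)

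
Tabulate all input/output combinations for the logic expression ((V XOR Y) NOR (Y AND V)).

V | Y | Output
--------------
0 | 0 | 1
0 | 1 | 0
1 | 0 | 0
1 | 1 | 0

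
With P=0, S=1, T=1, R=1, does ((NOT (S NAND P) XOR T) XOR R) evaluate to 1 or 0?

Substituting: ((NOT (1 NAND 0) XOR 1) XOR 1)
= 0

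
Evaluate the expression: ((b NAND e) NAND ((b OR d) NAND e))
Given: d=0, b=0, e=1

Substituting: ((0 NAND 1) NAND ((0 OR 0) NAND 1))
= 0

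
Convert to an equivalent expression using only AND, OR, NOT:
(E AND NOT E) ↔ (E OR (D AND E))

((E AND NOT E) AND (E OR (D AND E))) OR (NOT (E AND NOT E) AND NOT (E OR (D AND E)))
(Biconditional = both true or both false)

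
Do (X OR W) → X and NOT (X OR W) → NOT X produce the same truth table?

No, Inverse is not equivalent to original (counterexample: W=1, X=0)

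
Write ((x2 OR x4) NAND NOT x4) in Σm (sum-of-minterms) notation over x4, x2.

Σm(0, 2, 3) = (NOT x4 AND NOT x2) OR (x4 AND NOT x2) OR (x4 AND x2)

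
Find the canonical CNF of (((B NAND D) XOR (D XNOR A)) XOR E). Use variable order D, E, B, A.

(D OR E OR B OR A) AND (D OR E OR NOT B OR A) AND (D OR NOT E OR B OR NOT A) AND (D OR NOT E OR NOT B OR NOT A) AND (NOT D OR E OR B OR NOT A) AND (NOT D OR E OR NOT B OR A) AND (NOT D OR NOT E OR B OR A) AND (NOT D OR NOT E OR NOT B OR NOT A)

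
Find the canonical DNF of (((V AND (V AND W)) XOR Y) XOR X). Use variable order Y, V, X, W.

(NOT Y AND NOT V AND X AND NOT W) OR (NOT Y AND NOT V AND X AND W) OR (NOT Y AND V AND NOT X AND W) OR (NOT Y AND V AND X AND NOT W) OR (Y AND NOT V AND NOT X AND NOT W) OR (Y AND NOT V AND NOT X AND W) OR (Y AND V AND NOT X AND NOT W) OR (Y AND V AND X AND W)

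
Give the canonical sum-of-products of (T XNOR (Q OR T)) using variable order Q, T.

Σm(0, 1, 3) = (NOT Q AND NOT T) OR (NOT Q AND T) OR (Q AND T)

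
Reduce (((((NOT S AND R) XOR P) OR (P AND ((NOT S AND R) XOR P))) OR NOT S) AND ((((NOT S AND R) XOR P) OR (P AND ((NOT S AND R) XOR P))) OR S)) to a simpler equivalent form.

By distribution ((E OR v) AND (E OR NOT v) = E) then absorption (E OR (E AND v) = E):
= ((NOT S AND R) XOR P)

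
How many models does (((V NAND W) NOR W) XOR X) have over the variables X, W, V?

Satisfying assignments: (1,0,0), (1,0,1), (1,1,0), (1,1,1)
Count: 4 out of 8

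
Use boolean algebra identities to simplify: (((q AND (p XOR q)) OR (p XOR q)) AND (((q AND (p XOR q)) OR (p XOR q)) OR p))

By absorption (E AND (E OR v) = E) then absorption (E OR (E AND v) = E):
= (p XOR q)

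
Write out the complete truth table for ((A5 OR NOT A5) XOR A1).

A1 | A5 | Output
----------------
0 | 0 | 1
0 | 1 | 1
1 | 0 | 0
1 | 1 | 0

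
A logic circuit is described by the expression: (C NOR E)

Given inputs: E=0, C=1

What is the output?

Substituting: (1 NOR 0)
= 0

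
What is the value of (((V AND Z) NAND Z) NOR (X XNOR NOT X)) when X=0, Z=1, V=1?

Substituting: (((1 AND 1) NAND 1) NOR (0 XNOR NOT 0))
= 1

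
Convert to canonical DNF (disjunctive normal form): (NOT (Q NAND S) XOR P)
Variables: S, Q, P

(NOT S AND NOT Q AND P) OR (NOT S AND Q AND P) OR (S AND NOT Q AND P) OR (S AND Q AND NOT P)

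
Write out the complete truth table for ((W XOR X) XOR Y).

W | X | Y | Output
------------------
0 | 0 | 0 | 0
0 | 0 | 1 | 1
0 | 1 | 0 | 1
0 | 1 | 1 | 0
1 | 0 | 0 | 1
1 | 0 | 1 | 0
1 | 1 | 0 | 0
1 | 1 | 1 | 1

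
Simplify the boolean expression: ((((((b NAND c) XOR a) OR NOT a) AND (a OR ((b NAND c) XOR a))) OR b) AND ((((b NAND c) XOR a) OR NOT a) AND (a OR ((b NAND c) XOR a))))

By absorption (E AND (E OR v) = E) then distribution ((E OR v) AND (E OR NOT v) = E):
= ((b NAND c) XOR a)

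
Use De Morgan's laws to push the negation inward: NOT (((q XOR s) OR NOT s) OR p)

NOT ((q XOR s) OR NOT s) AND NOT p
De Morgan's: NOT(OR of terms) = AND of negations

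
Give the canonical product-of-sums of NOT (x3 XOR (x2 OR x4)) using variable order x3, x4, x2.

ΠM(1, 2, 3, 4) = (x3 OR x4 OR NOT x2) AND (x3 OR NOT x4 OR x2) AND (x3 OR NOT x4 OR NOT x2) AND (NOT x3 OR x4 OR x2)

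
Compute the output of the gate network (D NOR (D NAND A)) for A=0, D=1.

Substituting: (1 NOR (1 NAND 0))
= 0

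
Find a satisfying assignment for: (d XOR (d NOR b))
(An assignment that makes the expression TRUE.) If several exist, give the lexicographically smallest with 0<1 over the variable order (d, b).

d=0, b=0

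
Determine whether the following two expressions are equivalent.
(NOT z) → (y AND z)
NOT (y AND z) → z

Yes, Contrapositive is always equivalent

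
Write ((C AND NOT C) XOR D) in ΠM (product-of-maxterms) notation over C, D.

ΠM(0, 2) = (C OR D) AND (NOT C OR D)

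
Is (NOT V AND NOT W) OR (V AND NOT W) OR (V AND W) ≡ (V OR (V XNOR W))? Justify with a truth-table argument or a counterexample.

Yes, they are equivalent — the two output columns agree on all 4 assignments:
V | W | Expression 1 | Expression 2
-----------------------------------
0 | 0 | 1 | 1
0 | 1 | 0 | 0
1 | 0 | 1 | 1
1 | 1 | 1 | 1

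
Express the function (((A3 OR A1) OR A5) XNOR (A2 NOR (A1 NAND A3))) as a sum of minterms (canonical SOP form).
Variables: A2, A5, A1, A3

Σm(0, 3, 7, 8) = (NOT A2 AND NOT A5 AND NOT A1 AND NOT A3) OR (NOT A2 AND NOT A5 AND A1 AND A3) OR (NOT A2 AND A5 AND A1 AND A3) OR (A2 AND NOT A5 AND NOT A1 AND NOT A3)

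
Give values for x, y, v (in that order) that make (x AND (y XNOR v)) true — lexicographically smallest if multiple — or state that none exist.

x=1, y=0, v=0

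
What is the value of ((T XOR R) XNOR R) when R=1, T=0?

Substituting: ((0 XOR 1) XNOR 1)
= 1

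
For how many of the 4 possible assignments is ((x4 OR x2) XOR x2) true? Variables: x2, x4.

Satisfying assignments: (0,1)
Count: 1 out of 4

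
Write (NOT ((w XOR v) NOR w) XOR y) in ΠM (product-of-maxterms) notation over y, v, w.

ΠM(0, 5, 6, 7) = (y OR v OR w) AND (NOT y OR v OR NOT w) AND (NOT y OR NOT v OR w) AND (NOT y OR NOT v OR NOT w)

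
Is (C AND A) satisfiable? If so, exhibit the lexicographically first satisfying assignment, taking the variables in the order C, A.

C=1, A=1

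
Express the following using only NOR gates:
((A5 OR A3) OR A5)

((((A5 NOR A3) NOR (A5 NOR A3)) NOR A5) NOR (((A5 NOR A3) NOR (A5 NOR A3)) NOR A5))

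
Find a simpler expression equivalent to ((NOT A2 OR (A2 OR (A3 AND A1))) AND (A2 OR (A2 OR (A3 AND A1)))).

By distribution ((E OR v) AND (E OR NOT v) = E):
= (A2 OR (A3 AND A1))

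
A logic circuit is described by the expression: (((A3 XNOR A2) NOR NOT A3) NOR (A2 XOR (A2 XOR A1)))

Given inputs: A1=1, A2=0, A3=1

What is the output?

Substituting: (((1 XNOR 0) NOR NOT 1) NOR (0 XOR (0 XOR 1)))
= 0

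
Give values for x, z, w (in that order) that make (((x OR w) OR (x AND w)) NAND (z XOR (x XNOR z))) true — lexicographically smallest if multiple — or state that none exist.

x=0, z=0, w=0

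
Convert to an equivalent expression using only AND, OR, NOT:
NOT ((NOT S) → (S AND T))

(NOT S) AND NOT (S AND T)
(Negated implication: NOT(A → B) = A AND NOT B)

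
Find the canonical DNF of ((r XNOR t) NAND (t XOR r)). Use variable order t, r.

(NOT t AND NOT r) OR (NOT t AND r) OR (t AND NOT r) OR (t AND r)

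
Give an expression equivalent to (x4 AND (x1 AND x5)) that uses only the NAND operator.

((x4 NAND ((x1 NAND x5) NAND (x1 NAND x5))) NAND (x4 NAND ((x1 NAND x5) NAND (x1 NAND x5))))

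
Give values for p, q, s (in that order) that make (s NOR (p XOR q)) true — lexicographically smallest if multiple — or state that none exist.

p=0, q=0, s=0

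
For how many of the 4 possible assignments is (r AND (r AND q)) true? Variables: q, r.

Satisfying assignments: (1,1)
Count: 1 out of 4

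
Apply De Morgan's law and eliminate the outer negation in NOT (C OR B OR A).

NOT C AND NOT B AND NOT A
De Morgan's: NOT(OR of terms) = AND of negations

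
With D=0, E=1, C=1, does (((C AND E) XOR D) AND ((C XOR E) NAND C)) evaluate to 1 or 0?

Substituting: (((1 AND 1) XOR 0) AND ((1 XOR 1) NAND 1))
= 1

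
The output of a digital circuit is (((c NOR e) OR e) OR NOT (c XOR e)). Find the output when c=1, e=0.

Substituting: (((1 NOR 0) OR 0) OR NOT (1 XOR 0))
= 0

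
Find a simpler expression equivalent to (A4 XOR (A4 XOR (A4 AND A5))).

By XOR self-cancellation ((E XOR v) XOR v = E):
= (A4 AND A5)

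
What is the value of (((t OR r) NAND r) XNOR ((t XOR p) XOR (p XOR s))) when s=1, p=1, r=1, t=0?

Substituting: (((0 OR 1) NAND 1) XNOR ((0 XOR 1) XOR (1 XOR 1)))
= 0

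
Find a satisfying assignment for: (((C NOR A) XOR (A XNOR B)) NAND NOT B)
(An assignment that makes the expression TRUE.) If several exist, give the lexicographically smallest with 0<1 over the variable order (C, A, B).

C=0, A=0, B=0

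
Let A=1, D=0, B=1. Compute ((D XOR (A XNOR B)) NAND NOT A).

Substituting: ((0 XOR (1 XNOR 1)) NAND NOT 1)
= 1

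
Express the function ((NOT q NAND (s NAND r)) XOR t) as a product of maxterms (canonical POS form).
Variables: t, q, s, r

ΠM(0, 1, 2, 11, 12, 13, 14, 15) = (t OR q OR s OR r) AND (t OR q OR s OR NOT r) AND (t OR q OR NOT s OR r) AND (NOT t OR q OR NOT s OR NOT r) AND (NOT t OR NOT q OR s OR r) AND (NOT t OR NOT q OR s OR NOT r) AND (NOT t OR NOT q OR NOT s OR r) AND (NOT t OR NOT q OR NOT s OR NOT r)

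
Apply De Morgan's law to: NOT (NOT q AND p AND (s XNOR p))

q OR NOT p OR NOT (s XNOR p)
De Morgan's: NOT(AND of terms) = OR of negations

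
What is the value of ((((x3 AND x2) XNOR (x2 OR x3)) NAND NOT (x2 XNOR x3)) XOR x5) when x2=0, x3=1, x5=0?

Substituting: ((((1 AND 0) XNOR (0 OR 1)) NAND NOT (0 XNOR 1)) XOR 0)
= 1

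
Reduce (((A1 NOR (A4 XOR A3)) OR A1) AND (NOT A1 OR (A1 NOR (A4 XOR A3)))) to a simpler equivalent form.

By distribution ((E OR v) AND (E OR NOT v) = E):
= (A1 NOR (A4 XOR A3))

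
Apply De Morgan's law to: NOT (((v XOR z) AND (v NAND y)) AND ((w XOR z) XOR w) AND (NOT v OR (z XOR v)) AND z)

NOT ((v XOR z) AND (v NAND y)) OR NOT ((w XOR z) XOR w) OR NOT (NOT v OR (z XOR v)) OR NOT z
De Morgan's: NOT(AND of terms) = OR of negations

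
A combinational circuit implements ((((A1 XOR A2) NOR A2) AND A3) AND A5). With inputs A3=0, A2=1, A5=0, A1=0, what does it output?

Substituting: ((((0 XOR 1) NOR 1) AND 0) AND 0)
= 0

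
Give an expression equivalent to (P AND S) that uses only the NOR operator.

((P NOR P) NOR (S NOR S))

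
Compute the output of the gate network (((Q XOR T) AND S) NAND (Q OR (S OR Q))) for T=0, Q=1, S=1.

Substituting: (((1 XOR 0) AND 1) NAND (1 OR (1 OR 1)))
= 0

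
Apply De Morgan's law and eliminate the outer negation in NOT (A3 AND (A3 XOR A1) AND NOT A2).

NOT A3 OR NOT (A3 XOR A1) OR A2
De Morgan's: NOT(AND of terms) = OR of negations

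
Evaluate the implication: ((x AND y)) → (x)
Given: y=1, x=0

Antecedent ((x AND y)) = 0; consequent (x) = 0.
0 → 0 = 1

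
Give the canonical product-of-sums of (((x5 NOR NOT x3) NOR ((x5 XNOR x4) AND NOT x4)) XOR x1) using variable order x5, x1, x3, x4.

ΠM(0, 2, 3, 5, 12, 13, 14, 15) = (x5 OR x1 OR x3 OR x4) AND (x5 OR x1 OR NOT x3 OR x4) AND (x5 OR x1 OR NOT x3 OR NOT x4) AND (x5 OR NOT x1 OR x3 OR NOT x4) AND (NOT x5 OR NOT x1 OR x3 OR x4) AND (NOT x5 OR NOT x1 OR x3 OR NOT x4) AND (NOT x5 OR NOT x1 OR NOT x3 OR x4) AND (NOT x5 OR NOT x1 OR NOT x3 OR NOT x4)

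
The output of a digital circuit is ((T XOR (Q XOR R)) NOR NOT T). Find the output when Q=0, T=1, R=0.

Substituting: ((1 XOR (0 XOR 0)) NOR NOT 1)
= 0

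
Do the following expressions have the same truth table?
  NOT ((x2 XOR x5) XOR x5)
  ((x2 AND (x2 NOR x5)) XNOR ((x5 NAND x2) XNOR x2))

No. Counterexample: with x2=1, x5=1, Expression 1 = 0 but Expression 2 = 1.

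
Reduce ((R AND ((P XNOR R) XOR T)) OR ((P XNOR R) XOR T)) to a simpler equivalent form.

By absorption (E OR (E AND v) = E):
= ((P XNOR R) XOR T)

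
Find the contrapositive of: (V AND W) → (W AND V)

Contrapositive: NOT (W AND V) → NOT (V AND W)
Note: A statement and its contrapositive are logically equivalent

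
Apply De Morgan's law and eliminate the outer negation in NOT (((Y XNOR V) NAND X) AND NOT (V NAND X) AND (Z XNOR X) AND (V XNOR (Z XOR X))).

NOT ((Y XNOR V) NAND X) OR (V NAND X) OR NOT (Z XNOR X) OR NOT (V XNOR (Z XOR X))
De Morgan's: NOT(AND of terms) = OR of negations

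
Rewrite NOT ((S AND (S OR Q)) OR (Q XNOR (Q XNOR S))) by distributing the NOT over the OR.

NOT (S AND (S OR Q)) AND NOT (Q XNOR (Q XNOR S))
De Morgan's: NOT(OR of terms) = AND of negations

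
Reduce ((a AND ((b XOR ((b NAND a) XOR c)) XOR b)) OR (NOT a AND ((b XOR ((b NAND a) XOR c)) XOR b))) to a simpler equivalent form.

By distribution ((E AND v) OR (E AND NOT v) = E) then XOR self-cancellation ((E XOR v) XOR v = E):
= ((b NAND a) XOR c)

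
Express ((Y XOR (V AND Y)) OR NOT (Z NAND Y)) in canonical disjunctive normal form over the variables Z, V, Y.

(NOT Z AND NOT V AND Y) OR (Z AND NOT V AND Y) OR (Z AND V AND Y)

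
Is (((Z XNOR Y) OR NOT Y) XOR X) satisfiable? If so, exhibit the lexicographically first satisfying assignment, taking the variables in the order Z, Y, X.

Z=0, Y=0, X=0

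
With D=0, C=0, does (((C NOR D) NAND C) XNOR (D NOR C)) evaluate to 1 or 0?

Substituting: (((0 NOR 0) NAND 0) XNOR (0 NOR 0))
= 1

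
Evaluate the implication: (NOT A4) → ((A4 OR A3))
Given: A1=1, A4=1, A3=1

Antecedent (NOT A4) = 0; consequent ((A4 OR A3)) = 1.
0 → 1 = 1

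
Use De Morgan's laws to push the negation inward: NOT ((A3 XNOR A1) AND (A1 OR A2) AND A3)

NOT (A3 XNOR A1) OR NOT (A1 OR A2) OR NOT A3
De Morgan's: NOT(AND of terms) = OR of negations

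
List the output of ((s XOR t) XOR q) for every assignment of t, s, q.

t | s | q | Output
------------------
0 | 0 | 0 | 0
0 | 0 | 1 | 1
0 | 1 | 0 | 1
0 | 1 | 1 | 0
1 | 0 | 0 | 1
1 | 0 | 1 | 0
1 | 1 | 0 | 0
1 | 1 | 1 | 1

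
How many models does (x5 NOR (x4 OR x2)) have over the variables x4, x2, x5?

Satisfying assignments: (0,0,0)
Count: 1 out of 8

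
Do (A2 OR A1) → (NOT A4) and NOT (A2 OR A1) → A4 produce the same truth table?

No, Inverse is not equivalent to original (counterexample: A2=0, A1=0, A4=0)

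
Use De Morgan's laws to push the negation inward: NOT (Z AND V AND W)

NOT Z OR NOT V OR NOT W
De Morgan's: NOT(AND of terms) = OR of negations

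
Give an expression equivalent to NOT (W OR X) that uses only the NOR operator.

(((W NOR X) NOR (W NOR X)) NOR ((W NOR X) NOR (W NOR X)))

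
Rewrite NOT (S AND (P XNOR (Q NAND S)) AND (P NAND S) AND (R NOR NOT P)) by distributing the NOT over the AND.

NOT S OR NOT (P XNOR (Q NAND S)) OR NOT (P NAND S) OR NOT (R NOR NOT P)
De Morgan's: NOT(AND of terms) = OR of negations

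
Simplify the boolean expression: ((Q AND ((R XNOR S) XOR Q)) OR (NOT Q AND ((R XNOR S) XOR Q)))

By distribution ((E AND v) OR (E AND NOT v) = E):
= ((R XNOR S) XOR Q)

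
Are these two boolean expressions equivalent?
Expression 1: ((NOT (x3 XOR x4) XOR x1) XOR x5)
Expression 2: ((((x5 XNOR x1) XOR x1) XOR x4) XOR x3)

No. Counterexample: with x1=1, x5=0, x4=0, x3=0, Expression 1 = 0 but Expression 2 = 1.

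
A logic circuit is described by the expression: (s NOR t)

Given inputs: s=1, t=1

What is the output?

Substituting: (1 NOR 1)
= 0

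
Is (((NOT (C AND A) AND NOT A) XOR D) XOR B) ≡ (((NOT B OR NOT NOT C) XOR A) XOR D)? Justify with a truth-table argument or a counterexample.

No. Counterexample: with A=0, D=0, B=1, C=1, Expression 1 = 0 but Expression 2 = 1.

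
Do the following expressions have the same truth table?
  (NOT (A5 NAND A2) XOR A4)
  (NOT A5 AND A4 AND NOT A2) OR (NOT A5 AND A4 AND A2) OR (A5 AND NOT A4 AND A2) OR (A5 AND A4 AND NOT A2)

Yes, they are equivalent — the two output columns agree on all 8 assignments:
A5 | A4 | A2 | Expression 1 | Expression 2
------------------------------------------
0 | 0 | 0 | 0 | 0
0 | 0 | 1 | 0 | 0
0 | 1 | 0 | 1 | 1
0 | 1 | 1 | 1 | 1
1 | 0 | 0 | 0 | 0
1 | 0 | 1 | 1 | 1
1 | 1 | 0 | 1 | 1
1 | 1 | 1 | 0 | 0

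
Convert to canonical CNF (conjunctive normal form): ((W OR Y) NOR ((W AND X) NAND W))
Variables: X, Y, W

(X OR Y OR W) AND (X OR Y OR NOT W) AND (X OR NOT Y OR W) AND (X OR NOT Y OR NOT W) AND (NOT X OR Y OR W) AND (NOT X OR Y OR NOT W) AND (NOT X OR NOT Y OR W) AND (NOT X OR NOT Y OR NOT W)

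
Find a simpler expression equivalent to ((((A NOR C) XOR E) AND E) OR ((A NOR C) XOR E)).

By absorption (E OR (E AND v) = E):
= ((A NOR C) XOR E)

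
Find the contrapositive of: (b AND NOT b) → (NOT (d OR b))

Contrapositive: (d OR b) → NOT (b AND NOT b)
Note: A statement and its contrapositive are logically equivalent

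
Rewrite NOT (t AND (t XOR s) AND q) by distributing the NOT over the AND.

NOT t OR NOT (t XOR s) OR NOT q
De Morgan's: NOT(AND of terms) = OR of negations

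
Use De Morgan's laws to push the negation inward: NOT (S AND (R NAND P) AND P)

NOT S OR NOT (R NAND P) OR NOT P
De Morgan's: NOT(AND of terms) = OR of negations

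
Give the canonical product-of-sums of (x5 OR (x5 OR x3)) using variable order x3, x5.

ΠM(0) = (x3 OR x5)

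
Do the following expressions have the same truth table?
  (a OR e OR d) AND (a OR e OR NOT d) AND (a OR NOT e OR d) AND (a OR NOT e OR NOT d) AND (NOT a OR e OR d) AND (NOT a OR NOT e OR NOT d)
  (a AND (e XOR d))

Yes, they are equivalent — the two output columns agree on all 8 assignments:
a | e | d | Expression 1 | Expression 2
---------------------------------------
0 | 0 | 0 | 0 | 0
0 | 0 | 1 | 0 | 0
0 | 1 | 0 | 0 | 0
0 | 1 | 1 | 0 | 0
1 | 0 | 0 | 0 | 0
1 | 0 | 1 | 1 | 1
1 | 1 | 0 | 1 | 1
1 | 1 | 1 | 0 | 0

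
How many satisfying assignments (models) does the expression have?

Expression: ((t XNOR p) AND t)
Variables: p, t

Satisfying assignments: (1,1)
Count: 1 out of 4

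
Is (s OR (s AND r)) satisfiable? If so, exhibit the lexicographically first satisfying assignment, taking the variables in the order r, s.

r=0, s=1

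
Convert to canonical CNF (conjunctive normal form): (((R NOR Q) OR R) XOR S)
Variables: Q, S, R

(Q OR NOT S OR R) AND (Q OR NOT S OR NOT R) AND (NOT Q OR S OR R) AND (NOT Q OR NOT S OR NOT R)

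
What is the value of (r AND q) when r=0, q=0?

Substituting: (0 AND 0)
= 0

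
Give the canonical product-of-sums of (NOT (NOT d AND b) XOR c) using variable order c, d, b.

ΠM(1, 4, 6, 7) = (c OR d OR NOT b) AND (NOT c OR d OR b) AND (NOT c OR NOT d OR b) AND (NOT c OR NOT d OR NOT b)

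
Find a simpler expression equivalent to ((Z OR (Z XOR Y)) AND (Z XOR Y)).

By absorption (E AND (E OR v) = E):
= (Z XOR Y)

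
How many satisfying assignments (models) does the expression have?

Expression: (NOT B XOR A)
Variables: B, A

Satisfying assignments: (0,0), (1,1)
Count: 2 out of 4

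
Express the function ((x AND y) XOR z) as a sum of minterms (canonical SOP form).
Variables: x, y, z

Σm(1, 3, 5, 6) = (NOT x AND NOT y AND z) OR (NOT x AND y AND z) OR (x AND NOT y AND z) OR (x AND y AND NOT z)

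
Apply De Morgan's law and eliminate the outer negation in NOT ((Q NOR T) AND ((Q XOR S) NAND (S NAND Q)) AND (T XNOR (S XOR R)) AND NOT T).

NOT (Q NOR T) OR NOT ((Q XOR S) NAND (S NAND Q)) OR NOT (T XNOR (S XOR R)) OR T
De Morgan's: NOT(AND of terms) = OR of negations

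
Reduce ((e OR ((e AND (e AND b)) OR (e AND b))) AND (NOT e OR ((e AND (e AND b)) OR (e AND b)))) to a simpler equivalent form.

By distribution ((E OR v) AND (E OR NOT v) = E) then absorption (E OR (E AND v) = E):
= (e AND b)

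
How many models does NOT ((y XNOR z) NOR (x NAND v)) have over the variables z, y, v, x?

Satisfying assignments: (0,0,0,0), (0,0,0,1), (0,0,1,0), (0,0,1,1), (0,1,0,0), (0,1,0,1), (0,1,1,0), (1,0,0,0), (1,0,0,1), (1,0,1,0), (1,1,0,0), (1,1,0,1), (1,1,1,0), (1,1,1,1)
Count: 14 out of 16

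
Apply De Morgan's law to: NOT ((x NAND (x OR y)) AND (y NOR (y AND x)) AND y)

NOT (x NAND (x OR y)) OR NOT (y NOR (y AND x)) OR NOT y
De Morgan's: NOT(AND of terms) = OR of negations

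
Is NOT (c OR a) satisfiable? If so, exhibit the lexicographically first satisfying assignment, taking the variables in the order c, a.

c=0, a=0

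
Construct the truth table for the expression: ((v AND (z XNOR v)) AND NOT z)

v | z | Output
--------------
0 | 0 | 0
0 | 1 | 0
1 | 0 | 0
1 | 1 | 0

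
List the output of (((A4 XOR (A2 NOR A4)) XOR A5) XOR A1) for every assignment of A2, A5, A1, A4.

A2 | A5 | A1 | A4 | Output
--------------------------
0 | 0 | 0 | 0 | 1
0 | 0 | 0 | 1 | 1
0 | 0 | 1 | 0 | 0
0 | 0 | 1 | 1 | 0
0 | 1 | 0 | 0 | 0
0 | 1 | 0 | 1 | 0
0 | 1 | 1 | 0 | 1
0 | 1 | 1 | 1 | 1
1 | 0 | 0 | 0 | 0
1 | 0 | 0 | 1 | 1
1 | 0 | 1 | 0 | 1
1 | 0 | 1 | 1 | 0
1 | 1 | 0 | 0 | 1
1 | 1 | 0 | 1 | 0
1 | 1 | 1 | 0 | 0
1 | 1 | 1 | 1 | 1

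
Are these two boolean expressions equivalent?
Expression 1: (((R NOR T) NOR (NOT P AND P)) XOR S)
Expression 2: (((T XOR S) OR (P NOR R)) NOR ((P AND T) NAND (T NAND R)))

No. Counterexample: with P=0, S=0, T=0, R=1, Expression 1 = 1 but Expression 2 = 0.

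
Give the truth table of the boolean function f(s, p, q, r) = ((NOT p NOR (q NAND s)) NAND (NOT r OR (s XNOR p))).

s | p | q | r | Output
----------------------
0 | 0 | 0 | 0 | 1
0 | 0 | 0 | 1 | 1
0 | 0 | 1 | 0 | 1
0 | 0 | 1 | 1 | 1
0 | 1 | 0 | 0 | 1
0 | 1 | 0 | 1 | 1
0 | 1 | 1 | 0 | 1
0 | 1 | 1 | 1 | 1
1 | 0 | 0 | 0 | 1
1 | 0 | 0 | 1 | 1
1 | 0 | 1 | 0 | 1
1 | 0 | 1 | 1 | 1
1 | 1 | 0 | 0 | 1
1 | 1 | 0 | 1 | 1
1 | 1 | 1 | 0 | 0
1 | 1 | 1 | 1 | 0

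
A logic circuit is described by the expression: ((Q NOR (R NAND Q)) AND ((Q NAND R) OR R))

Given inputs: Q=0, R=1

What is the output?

Substituting: ((0 NOR (1 NAND 0)) AND ((0 NAND 1) OR 1))
= 0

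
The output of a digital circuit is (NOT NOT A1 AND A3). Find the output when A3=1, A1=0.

Substituting: (NOT NOT 0 AND 1)
= 0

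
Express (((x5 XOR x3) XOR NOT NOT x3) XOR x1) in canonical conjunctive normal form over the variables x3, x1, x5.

(x3 OR x1 OR x5) AND (x3 OR NOT x1 OR NOT x5) AND (NOT x3 OR x1 OR x5) AND (NOT x3 OR NOT x1 OR NOT x5)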